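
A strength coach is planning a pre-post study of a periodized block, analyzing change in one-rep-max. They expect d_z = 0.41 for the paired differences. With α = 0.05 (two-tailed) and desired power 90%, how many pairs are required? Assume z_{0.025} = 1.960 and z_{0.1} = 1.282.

For a paired (one-sample on differences) test: n = ((z_{α/2} + z_β) / d)².
z_{α/2} + z_β = 1.960 + 1.282 = 3.242.
n = (3.242 / 0.41)² = 7.907² = 62.53.
Round up.

n = 63 pairs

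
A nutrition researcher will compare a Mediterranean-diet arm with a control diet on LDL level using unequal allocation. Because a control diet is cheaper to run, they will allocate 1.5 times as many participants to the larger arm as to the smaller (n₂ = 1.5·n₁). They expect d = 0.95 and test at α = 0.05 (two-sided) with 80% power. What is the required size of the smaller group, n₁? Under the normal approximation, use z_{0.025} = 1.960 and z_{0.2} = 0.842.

n₁ = 15

With allocation ratio k = n₂/n₁ = 1.5, Var(x̄₁−x̄₂) = σ²(1/n₁ + 1/(k·n₁)) = σ²·(k+1)/(k·n₁).
So n₁ = (1 + 1/k)·((z_{α/2} + z_β)/d)² = 1.667 × (2.802/0.95)².
n₁ = 1.667 × 8.70 = 14.5.
Round up: n₁ = 15, giving n₂ = ⌈1.5 × 15⌉ = ⌈22.5⌉ = 23.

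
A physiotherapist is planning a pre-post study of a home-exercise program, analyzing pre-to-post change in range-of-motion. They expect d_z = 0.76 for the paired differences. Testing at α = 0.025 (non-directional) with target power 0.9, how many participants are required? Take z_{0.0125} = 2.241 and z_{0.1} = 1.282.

For a paired (one-sample on differences) test: n = ((z_{α/2} + z_β) / d)².
z_{α/2} + z_β = 2.241 + 1.282 = 3.523.
n = (3.523 / 0.76)² = 4.636² = 21.49.
Round up.

n = 22 pairs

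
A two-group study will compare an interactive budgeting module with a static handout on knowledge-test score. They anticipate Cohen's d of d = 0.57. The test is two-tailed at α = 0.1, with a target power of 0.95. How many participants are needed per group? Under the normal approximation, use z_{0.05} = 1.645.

n = 67 per group

For two independent groups with equal n: n = 2·((z_{α/2} + z_β) / d)².
z_{α/2} + z_β = 1.645 + 1.645 = 3.290.
n = 2 × (3.290 / 0.57)² = 2 × 5.772² = 2 × 33.32 = 66.6.
Round up to the next whole participant.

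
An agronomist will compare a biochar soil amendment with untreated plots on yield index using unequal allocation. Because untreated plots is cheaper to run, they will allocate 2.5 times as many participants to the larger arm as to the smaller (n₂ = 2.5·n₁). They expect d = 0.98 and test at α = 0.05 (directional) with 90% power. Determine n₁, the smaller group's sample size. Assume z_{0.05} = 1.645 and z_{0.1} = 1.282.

n₁ = 13

With allocation ratio k = n₂/n₁ = 2.5, Var(x̄₁−x̄₂) = σ²(1/n₁ + 1/(k·n₁)) = σ²·(k+1)/(k·n₁).
So n₁ = (1 + 1/k)·((z_{α} + z_β)/d)² = 1.400 × (2.927/0.98)².
n₁ = 1.400 × 8.92 = 12.5.
Round up: n₁ = 13, giving n₂ = ⌈2.5 × 13⌉ = ⌈32.5⌉ = 33.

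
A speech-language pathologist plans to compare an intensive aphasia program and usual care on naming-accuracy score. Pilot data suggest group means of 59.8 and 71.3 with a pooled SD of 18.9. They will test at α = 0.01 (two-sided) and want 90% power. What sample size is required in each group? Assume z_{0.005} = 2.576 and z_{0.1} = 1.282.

Cohen's d = |M₁ − M₂| / SD_pooled = |59.8 − 71.3| / 18.9 = 11.5 / 18.9 = 0.608.
For two independent groups with equal n: n = 2·((z_{α/2} + z_β) / d)².
z_{α/2} + z_β = 2.576 + 1.282 = 3.858.
n = 2 × (3.858 / 0.608)² = 2 × 6.345² = 2 × 40.26 = 80.5.
Round up to the next whole participant.

n = 81 per group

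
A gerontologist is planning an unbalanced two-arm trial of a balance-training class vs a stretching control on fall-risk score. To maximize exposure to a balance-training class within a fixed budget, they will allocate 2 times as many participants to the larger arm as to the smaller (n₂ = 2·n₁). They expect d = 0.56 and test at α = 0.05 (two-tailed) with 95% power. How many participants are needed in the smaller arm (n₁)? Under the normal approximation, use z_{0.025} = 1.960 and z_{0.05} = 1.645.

n₁ = 63

With allocation ratio k = n₂/n₁ = 2, Var(x̄₁−x̄₂) = σ²(1/n₁ + 1/(k·n₁)) = σ²·(k+1)/(k·n₁).
So n₁ = (1 + 1/k)·((z_{α/2} + z_β)/d)² = 1.500 × (3.605/0.56)².
n₁ = 1.500 × 41.44 = 62.2.
Round up: n₁ = 63, giving n₂ = 2 × 63 = 126.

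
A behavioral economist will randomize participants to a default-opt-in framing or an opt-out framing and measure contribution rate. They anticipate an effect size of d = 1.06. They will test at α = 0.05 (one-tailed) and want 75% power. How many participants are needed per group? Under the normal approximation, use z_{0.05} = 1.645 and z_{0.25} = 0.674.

n = 10 per group

For two independent groups with equal n: n = 2·((z_{α} + z_β) / d)².
z_{α} + z_β = 1.645 + 0.674 = 2.319.
n = 2 × (2.319 / 1.06)² = 2 × 2.188² = 2 × 4.79 = 9.6.
Round up to the next whole participant.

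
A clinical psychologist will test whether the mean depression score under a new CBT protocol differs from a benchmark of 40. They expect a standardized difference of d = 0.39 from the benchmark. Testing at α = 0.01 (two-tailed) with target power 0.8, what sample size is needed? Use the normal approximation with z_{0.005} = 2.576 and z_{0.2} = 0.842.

n = 77

For a one-sample test: n = ((z_{α/2} + z_β) / d)².
z_{α/2} + z_β = 2.576 + 0.842 = 3.418.
n = (3.418 / 0.39)² = 8.764² = 76.81.
Round up.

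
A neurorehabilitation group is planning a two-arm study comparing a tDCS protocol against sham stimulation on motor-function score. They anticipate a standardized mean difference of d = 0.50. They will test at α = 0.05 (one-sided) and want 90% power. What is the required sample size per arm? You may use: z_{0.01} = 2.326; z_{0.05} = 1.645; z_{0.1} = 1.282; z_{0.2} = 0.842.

n = 69 per group

For two independent groups with equal n: n = 2·((z_{α} + z_β) / d)².
z_{α} + z_β = 1.645 + 1.282 = 2.927.
n = 2 × (2.927 / 0.50)² = 2 × 5.854² = 2 × 34.27 = 68.5.
Round up to the next whole participant.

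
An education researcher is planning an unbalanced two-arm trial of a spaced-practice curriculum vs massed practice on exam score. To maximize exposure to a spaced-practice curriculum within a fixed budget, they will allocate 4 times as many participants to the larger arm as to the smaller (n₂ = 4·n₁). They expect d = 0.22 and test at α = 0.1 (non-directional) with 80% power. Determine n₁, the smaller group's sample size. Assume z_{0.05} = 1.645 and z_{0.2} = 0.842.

With allocation ratio k = n₂/n₁ = 4, Var(x̄₁−x̄₂) = σ²(1/n₁ + 1/(k·n₁)) = σ²·(k+1)/(k·n₁).
So n₁ = (1 + 1/k)·((z_{α/2} + z_β)/d)² = 1.250 × (2.487/0.22)².
n₁ = 1.250 × 127.79 = 159.7.
Round up: n₁ = 160, giving n₂ = 4 × 160 = 640.

n₁ = 160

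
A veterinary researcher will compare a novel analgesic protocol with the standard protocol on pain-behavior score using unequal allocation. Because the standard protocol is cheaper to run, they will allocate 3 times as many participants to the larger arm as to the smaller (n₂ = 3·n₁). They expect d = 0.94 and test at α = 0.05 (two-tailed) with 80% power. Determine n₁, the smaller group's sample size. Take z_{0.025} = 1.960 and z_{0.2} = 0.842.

n₁ = 12

With allocation ratio k = n₂/n₁ = 3, Var(x̄₁−x̄₂) = σ²(1/n₁ + 1/(k·n₁)) = σ²·(k+1)/(k·n₁).
So n₁ = (1 + 1/k)·((z_{α/2} + z_β)/d)² = 1.333 × (2.802/0.94)².
n₁ = 1.333 × 8.89 = 11.8.
Round up: n₁ = 12, giving n₂ = 3 × 12 = 36.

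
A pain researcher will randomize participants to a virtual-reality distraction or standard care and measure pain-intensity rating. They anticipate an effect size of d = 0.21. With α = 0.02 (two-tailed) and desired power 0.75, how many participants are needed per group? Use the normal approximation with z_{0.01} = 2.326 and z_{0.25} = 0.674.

n = 409 per group

For two independent groups with equal n: n = 2·((z_{α/2} + z_β) / d)².
z_{α/2} + z_β = 2.326 + 0.674 = 3.000.
n = 2 × (3.000 / 0.21)² = 2 × 14.286² = 2 × 204.08 = 408.2.
Round up to the next whole participant.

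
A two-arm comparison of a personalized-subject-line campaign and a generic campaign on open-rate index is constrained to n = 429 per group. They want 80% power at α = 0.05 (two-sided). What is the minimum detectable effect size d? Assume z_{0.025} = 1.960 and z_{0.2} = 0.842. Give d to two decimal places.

For two independent groups of n = 429 each: d_min = (z_{α/2} + z_β)·√(2/n).
z-sum = 1.960 + 0.842 = 2.802.
d_min = 2.802 × √(2/429) = 2.802 × 0.0683 = 0.191.

d_min ≈ 0.19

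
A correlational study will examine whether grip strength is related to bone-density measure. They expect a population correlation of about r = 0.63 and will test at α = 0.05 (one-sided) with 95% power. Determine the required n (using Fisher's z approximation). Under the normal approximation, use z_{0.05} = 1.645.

n = 23

Fisher's z: C = ½·ln((1+r)/(1−r)) = ½·ln(4.4054) = 0.7414.
n = ((z_{α} + z_β)/C)² + 3.
(1.645 + 1.645) / 0.7414 = 3.290 / 0.7414 = 4.438.
n = 4.438² + 3 = 19.69 + 3 = 22.7.
Round up.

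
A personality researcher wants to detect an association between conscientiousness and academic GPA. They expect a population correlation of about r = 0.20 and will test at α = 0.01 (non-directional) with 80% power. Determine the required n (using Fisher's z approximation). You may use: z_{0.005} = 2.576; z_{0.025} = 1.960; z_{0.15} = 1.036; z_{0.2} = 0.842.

n = 288

Fisher's z: C = ½·ln((1+r)/(1−r)) = ½·ln(1.5000) = 0.2027.
n = ((z_{α/2} + z_β)/C)² + 3.
(2.576 + 0.842) / 0.2027 = 3.418 / 0.2027 = 16.862.
n = 16.862² + 3 = 284.34 + 3 = 287.3.
Round up.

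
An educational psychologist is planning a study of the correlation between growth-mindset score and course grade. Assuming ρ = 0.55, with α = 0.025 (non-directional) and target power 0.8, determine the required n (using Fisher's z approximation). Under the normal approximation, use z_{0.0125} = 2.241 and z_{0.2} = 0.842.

Fisher's z: C = ½·ln((1+r)/(1−r)) = ½·ln(3.4444) = 0.6184.
n = ((z_{α/2} + z_β)/C)² + 3.
(2.241 + 0.842) / 0.6184 = 3.083 / 0.6184 = 4.985.
n = 4.985² + 3 = 24.85 + 3 = 27.9.
Round up.

n = 28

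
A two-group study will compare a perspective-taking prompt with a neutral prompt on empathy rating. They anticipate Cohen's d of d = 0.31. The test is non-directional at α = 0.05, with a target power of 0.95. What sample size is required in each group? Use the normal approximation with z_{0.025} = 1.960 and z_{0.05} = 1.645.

n = 271 per group

For two independent groups with equal n: n = 2·((z_{α/2} + z_β) / d)².
z_{α/2} + z_β = 1.960 + 1.645 = 3.605.
n = 2 × (3.605 / 0.31)² = 2 × 11.629² = 2 × 135.23 = 270.5.
Round up to the next whole participant.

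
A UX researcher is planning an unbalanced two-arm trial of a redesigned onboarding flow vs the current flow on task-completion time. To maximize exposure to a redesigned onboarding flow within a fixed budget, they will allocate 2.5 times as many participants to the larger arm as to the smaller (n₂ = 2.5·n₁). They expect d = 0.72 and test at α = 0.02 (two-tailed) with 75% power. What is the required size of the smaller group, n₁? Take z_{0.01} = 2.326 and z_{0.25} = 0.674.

n₁ = 25

With allocation ratio k = n₂/n₁ = 2.5, Var(x̄₁−x̄₂) = σ²(1/n₁ + 1/(k·n₁)) = σ²·(k+1)/(k·n₁).
So n₁ = (1 + 1/k)·((z_{α/2} + z_β)/d)² = 1.400 × (3.000/0.72)².
n₁ = 1.400 × 17.36 = 24.3.
Round up: n₁ = 25, giving n₂ = ⌈2.5 × 25⌉ = ⌈62.5⌉ = 63.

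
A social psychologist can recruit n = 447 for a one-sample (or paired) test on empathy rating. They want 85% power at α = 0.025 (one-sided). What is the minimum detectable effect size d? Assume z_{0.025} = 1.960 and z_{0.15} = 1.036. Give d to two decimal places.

For a single sample (or paired design) of n = 447: d_min = (z_{α} + z_β)/√n.
z-sum = 1.960 + 1.036 = 2.996.
d_min = 2.996 / √447 = 2.996 / 21.142 = 0.142.

d_min ≈ 0.14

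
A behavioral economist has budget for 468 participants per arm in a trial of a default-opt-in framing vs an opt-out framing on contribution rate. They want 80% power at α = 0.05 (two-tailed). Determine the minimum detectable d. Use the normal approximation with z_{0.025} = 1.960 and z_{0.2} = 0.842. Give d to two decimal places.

d_min ≈ 0.18

For two independent groups of n = 468 each: d_min = (z_{α/2} + z_β)·√(2/n).
z-sum = 1.960 + 0.842 = 2.802.
d_min = 2.802 × √(2/468) = 2.802 × 0.0654 = 0.183.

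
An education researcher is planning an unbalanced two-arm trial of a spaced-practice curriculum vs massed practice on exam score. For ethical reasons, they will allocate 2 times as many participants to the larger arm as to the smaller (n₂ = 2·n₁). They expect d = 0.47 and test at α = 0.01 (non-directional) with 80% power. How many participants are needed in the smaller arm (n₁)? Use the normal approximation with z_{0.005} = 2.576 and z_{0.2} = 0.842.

n₁ = 80

With allocation ratio k = n₂/n₁ = 2, Var(x̄₁−x̄₂) = σ²(1/n₁ + 1/(k·n₁)) = σ²·(k+1)/(k·n₁).
So n₁ = (1 + 1/k)·((z_{α/2} + z_β)/d)² = 1.500 × (3.418/0.47)².
n₁ = 1.500 × 52.89 = 79.3.
Round up: n₁ = 80, giving n₂ = 2 × 80 = 160.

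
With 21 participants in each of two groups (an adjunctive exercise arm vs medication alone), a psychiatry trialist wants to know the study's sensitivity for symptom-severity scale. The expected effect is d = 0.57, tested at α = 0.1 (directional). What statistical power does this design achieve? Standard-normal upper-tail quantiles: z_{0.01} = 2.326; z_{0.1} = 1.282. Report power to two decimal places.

For two equal groups, power = Φ(d·√(n/2) − z_{α}).
d·√(n/2) = 0.57 × √(21/2) = 0.57 × 3.240 = 1.847.
z_β = 1.847 − 1.282 = 0.565.
Power = Φ(0.565) = 0.714.

power ≈ 0.71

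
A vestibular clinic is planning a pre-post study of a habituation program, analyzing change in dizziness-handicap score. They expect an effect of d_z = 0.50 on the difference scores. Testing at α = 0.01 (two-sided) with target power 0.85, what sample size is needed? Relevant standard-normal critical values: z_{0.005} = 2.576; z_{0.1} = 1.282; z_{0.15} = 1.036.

For a paired (one-sample on differences) test: n = ((z_{α/2} + z_β) / d)².
z_{α/2} + z_β = 2.576 + 1.036 = 3.612.
n = (3.612 / 0.50)² = 7.224² = 52.19.
Round up.

n = 53 pairs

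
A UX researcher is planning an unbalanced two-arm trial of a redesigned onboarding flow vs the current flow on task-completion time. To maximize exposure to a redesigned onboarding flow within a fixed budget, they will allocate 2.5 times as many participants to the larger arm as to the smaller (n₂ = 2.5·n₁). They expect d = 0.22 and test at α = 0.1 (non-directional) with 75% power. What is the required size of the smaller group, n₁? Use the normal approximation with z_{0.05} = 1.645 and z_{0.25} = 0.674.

n₁ = 156

With allocation ratio k = n₂/n₁ = 2.5, Var(x̄₁−x̄₂) = σ²(1/n₁ + 1/(k·n₁)) = σ²·(k+1)/(k·n₁).
So n₁ = (1 + 1/k)·((z_{α/2} + z_β)/d)² = 1.400 × (2.319/0.22)².
n₁ = 1.400 × 111.11 = 155.6.
Round up: n₁ = 156, giving n₂ = 2.5 × 156 = 390.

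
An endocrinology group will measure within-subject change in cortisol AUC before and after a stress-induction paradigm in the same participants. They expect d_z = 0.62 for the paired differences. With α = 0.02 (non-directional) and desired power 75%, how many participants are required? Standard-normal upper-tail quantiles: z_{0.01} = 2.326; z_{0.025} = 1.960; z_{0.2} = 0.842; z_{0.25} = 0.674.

n = 24 pairs

For a paired (one-sample on differences) test: n = ((z_{α/2} + z_β) / d)².
z_{α/2} + z_β = 2.326 + 0.674 = 3.000.
n = (3.000 / 0.62)² = 4.839² = 23.41.
Round up.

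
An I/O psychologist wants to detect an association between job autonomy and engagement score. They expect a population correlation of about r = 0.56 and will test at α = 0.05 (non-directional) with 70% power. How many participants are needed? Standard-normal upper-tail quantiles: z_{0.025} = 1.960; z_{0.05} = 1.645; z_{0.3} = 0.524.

n = 19

Fisher's z: C = ½·ln((1+r)/(1−r)) = ½·ln(3.5455) = 0.6328.
n = ((z_{α/2} + z_β)/C)² + 3.
(1.960 + 0.524) / 0.6328 = 2.484 / 0.6328 = 3.925.
n = 3.925² + 3 = 15.41 + 3 = 18.4.
Round up.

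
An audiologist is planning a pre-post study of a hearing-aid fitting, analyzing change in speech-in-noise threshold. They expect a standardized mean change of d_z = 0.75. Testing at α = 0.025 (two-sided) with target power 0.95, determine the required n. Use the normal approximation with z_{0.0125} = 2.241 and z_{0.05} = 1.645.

For a paired (one-sample on differences) test: n = ((z_{α/2} + z_β) / d)².
z_{α/2} + z_β = 2.241 + 1.645 = 3.886.
n = (3.886 / 0.75)² = 5.181² = 26.85.
Round up.

n = 27 pairs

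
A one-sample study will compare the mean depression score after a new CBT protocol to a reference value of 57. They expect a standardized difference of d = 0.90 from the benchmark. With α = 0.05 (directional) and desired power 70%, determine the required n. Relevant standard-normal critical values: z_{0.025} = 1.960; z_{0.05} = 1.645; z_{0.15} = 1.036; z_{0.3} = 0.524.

n = 6

For a one-sample test: n = ((z_{α} + z_β) / d)².
z_{α} + z_β = 1.645 + 0.524 = 2.169.
n = (2.169 / 0.90)² = 2.410² = 5.81.
Round up.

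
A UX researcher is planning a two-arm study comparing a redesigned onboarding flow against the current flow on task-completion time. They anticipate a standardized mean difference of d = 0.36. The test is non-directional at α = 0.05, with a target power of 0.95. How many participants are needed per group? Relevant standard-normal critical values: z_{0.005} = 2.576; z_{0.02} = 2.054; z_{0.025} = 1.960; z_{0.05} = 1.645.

n = 201 per group

For two independent groups with equal n: n = 2·((z_{α/2} + z_β) / d)².
z_{α/2} + z_β = 1.960 + 1.645 = 3.605.
n = 2 × (3.605 / 0.36)² = 2 × 10.014² = 2 × 100.28 = 200.6.
Round up to the next whole participant.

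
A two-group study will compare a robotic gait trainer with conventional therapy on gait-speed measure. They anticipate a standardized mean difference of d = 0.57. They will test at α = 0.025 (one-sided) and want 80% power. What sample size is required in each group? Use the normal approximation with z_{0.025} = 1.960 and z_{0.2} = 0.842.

For two independent groups with equal n: n = 2·((z_{α} + z_β) / d)².
z_{α} + z_β = 1.960 + 0.842 = 2.802.
n = 2 × (2.802 / 0.57)² = 2 × 4.916² = 2 × 24.16 = 48.3.
Round up to the next whole participant.

n = 49 per group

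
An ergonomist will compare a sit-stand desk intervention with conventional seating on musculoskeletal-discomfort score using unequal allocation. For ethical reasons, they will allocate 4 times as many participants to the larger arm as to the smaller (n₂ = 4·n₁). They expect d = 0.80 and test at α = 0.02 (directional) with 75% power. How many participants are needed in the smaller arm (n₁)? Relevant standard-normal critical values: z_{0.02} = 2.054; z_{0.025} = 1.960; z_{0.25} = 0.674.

With allocation ratio k = n₂/n₁ = 4, Var(x̄₁−x̄₂) = σ²(1/n₁ + 1/(k·n₁)) = σ²·(k+1)/(k·n₁).
So n₁ = (1 + 1/k)·((z_{α} + z_β)/d)² = 1.250 × (2.728/0.80)².
n₁ = 1.250 × 11.63 = 14.5.
Round up: n₁ = 15, giving n₂ = 4 × 15 = 60.

n₁ = 15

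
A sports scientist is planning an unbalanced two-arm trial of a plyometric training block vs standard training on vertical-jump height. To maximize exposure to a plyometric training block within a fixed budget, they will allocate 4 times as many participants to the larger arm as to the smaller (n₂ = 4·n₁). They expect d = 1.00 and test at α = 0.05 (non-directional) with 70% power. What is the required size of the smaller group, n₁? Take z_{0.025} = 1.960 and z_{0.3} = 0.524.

With allocation ratio k = n₂/n₁ = 4, Var(x̄₁−x̄₂) = σ²(1/n₁ + 1/(k·n₁)) = σ²·(k+1)/(k·n₁).
So n₁ = (1 + 1/k)·((z_{α/2} + z_β)/d)² = 1.250 × (2.484/1.00)².
n₁ = 1.250 × 6.17 = 7.7.
Round up: n₁ = 8, giving n₂ = 4 × 8 = 32.

n₁ = 8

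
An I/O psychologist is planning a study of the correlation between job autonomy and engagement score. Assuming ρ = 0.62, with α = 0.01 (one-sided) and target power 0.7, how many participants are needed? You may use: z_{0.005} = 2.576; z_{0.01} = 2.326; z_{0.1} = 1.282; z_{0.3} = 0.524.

Fisher's z: C = ½·ln((1+r)/(1−r)) = ½·ln(4.2632) = 0.7250.
n = ((z_{α} + z_β)/C)² + 3.
(2.326 + 0.524) / 0.7250 = 2.850 / 0.7250 = 3.931.
n = 3.931² + 3 = 15.45 + 3 = 18.5.
Round up.

n = 19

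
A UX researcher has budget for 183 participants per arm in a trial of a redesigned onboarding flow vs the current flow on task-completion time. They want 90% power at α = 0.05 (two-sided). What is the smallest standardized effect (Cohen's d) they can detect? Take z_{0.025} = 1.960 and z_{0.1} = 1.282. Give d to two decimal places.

For two independent groups of n = 183 each: d_min = (z_{α/2} + z_β)·√(2/n).
z-sum = 1.960 + 1.282 = 3.242.
d_min = 3.242 × √(2/183) = 3.242 × 0.1045 = 0.339.

d_min ≈ 0.34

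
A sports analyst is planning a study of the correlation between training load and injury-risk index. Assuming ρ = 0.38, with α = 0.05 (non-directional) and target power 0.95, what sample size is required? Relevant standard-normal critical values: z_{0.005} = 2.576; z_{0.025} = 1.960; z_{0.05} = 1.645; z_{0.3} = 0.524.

Fisher's z: C = ½·ln((1+r)/(1−r)) = ½·ln(2.2258) = 0.4001.
n = ((z_{α/2} + z_β)/C)² + 3.
(1.960 + 1.645) / 0.4001 = 3.605 / 0.4001 = 9.010.
n = 9.010² + 3 = 81.18 + 3 = 84.2.
Round up.

n = 85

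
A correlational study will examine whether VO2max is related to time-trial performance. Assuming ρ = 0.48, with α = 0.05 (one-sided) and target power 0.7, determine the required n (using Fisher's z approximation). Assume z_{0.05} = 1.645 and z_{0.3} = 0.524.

n = 21

Fisher's z: C = ½·ln((1+r)/(1−r)) = ½·ln(2.8462) = 0.5230.
n = ((z_{α} + z_β)/C)² + 3.
(1.645 + 0.524) / 0.5230 = 2.169 / 0.5230 = 4.147.
n = 4.147² + 3 = 17.20 + 3 = 20.2.
Round up.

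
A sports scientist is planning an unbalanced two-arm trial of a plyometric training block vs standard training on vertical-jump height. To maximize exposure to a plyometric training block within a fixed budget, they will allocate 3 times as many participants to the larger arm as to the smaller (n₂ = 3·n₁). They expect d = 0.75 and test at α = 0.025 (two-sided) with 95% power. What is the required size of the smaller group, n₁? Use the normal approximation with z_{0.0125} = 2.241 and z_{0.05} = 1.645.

n₁ = 36

With allocation ratio k = n₂/n₁ = 3, Var(x̄₁−x̄₂) = σ²(1/n₁ + 1/(k·n₁)) = σ²·(k+1)/(k·n₁).
So n₁ = (1 + 1/k)·((z_{α/2} + z_β)/d)² = 1.333 × (3.886/0.75)².
n₁ = 1.333 × 26.85 = 35.8.
Round up: n₁ = 36, giving n₂ = 3 × 36 = 108.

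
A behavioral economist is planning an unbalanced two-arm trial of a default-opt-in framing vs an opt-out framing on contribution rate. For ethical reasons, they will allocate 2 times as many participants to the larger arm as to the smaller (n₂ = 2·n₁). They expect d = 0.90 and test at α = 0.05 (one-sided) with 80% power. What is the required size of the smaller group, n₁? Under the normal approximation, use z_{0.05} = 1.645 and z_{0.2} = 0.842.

n₁ = 12

With allocation ratio k = n₂/n₁ = 2, Var(x̄₁−x̄₂) = σ²(1/n₁ + 1/(k·n₁)) = σ²·(k+1)/(k·n₁).
So n₁ = (1 + 1/k)·((z_{α} + z_β)/d)² = 1.500 × (2.487/0.90)².
n₁ = 1.500 × 7.64 = 11.5.
Round up: n₁ = 12, giving n₂ = 2 × 12 = 24.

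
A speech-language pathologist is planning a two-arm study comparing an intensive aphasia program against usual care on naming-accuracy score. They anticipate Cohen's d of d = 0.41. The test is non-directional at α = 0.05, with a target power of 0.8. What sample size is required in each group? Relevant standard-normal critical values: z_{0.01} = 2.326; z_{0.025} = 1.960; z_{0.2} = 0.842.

For two independent groups with equal n: n = 2·((z_{α/2} + z_β) / d)².
z_{α/2} + z_β = 1.960 + 0.842 = 2.802.
n = 2 × (2.802 / 0.41)² = 2 × 6.834² = 2 × 46.71 = 93.4.
Round up to the next whole participant.

n = 94 per group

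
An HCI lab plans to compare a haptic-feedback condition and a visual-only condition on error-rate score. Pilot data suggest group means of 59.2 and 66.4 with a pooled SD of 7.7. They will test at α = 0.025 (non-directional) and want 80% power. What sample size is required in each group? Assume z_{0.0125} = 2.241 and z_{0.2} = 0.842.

n = 22 per group

Cohen's d = |M₁ − M₂| / SD_pooled = |59.2 − 66.4| / 7.7 = 7.2 / 7.7 = 0.935.
For two independent groups with equal n: n = 2·((z_{α/2} + z_β) / d)².
z_{α/2} + z_β = 2.241 + 0.842 = 3.083.
n = 2 × (3.083 / 0.935)² = 2 × 3.297² = 2 × 10.87 = 21.7.
Round up to the next whole participant.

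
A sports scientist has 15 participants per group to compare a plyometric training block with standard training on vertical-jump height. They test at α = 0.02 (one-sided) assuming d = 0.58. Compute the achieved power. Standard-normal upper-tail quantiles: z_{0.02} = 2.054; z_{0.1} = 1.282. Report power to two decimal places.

For two equal groups, power = Φ(d·√(n/2) − z_{α}).
d·√(n/2) = 0.58 × √(15/2) = 0.58 × 2.739 = 1.588.
z_β = 1.588 − 2.054 = -0.466.
Power = Φ(-0.466) = 0.321.

power ≈ 0.32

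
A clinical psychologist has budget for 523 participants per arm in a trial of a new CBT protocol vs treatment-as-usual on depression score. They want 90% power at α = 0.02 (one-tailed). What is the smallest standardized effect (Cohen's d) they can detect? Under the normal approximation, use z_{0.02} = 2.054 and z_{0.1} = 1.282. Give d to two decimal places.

d_min ≈ 0.21

For two independent groups of n = 523 each: d_min = (z_{α} + z_β)·√(2/n).
z-sum = 2.054 + 1.282 = 3.336.
d_min = 3.336 × √(2/523) = 3.336 × 0.0618 = 0.206.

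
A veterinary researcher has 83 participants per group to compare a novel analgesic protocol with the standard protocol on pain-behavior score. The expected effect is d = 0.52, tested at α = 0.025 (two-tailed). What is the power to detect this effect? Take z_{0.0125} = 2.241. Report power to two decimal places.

For two equal groups, power = Φ(d·√(n/2) − z_{α/2}).
d·√(n/2) = 0.52 × √(83/2) = 0.52 × 6.442 = 3.350.
z_β = 3.350 − 2.241 = 1.109.
Power = Φ(1.109) = 0.866.

power ≈ 0.87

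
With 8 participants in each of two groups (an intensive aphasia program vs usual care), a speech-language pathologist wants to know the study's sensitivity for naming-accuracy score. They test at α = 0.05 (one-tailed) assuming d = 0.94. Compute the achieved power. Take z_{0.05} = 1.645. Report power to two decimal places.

power ≈ 0.59

For two equal groups, power = Φ(d·√(n/2) − z_{α}).
d·√(n/2) = 0.94 × √(8/2) = 0.94 × 2.000 = 1.880.
z_β = 1.880 − 1.645 = 0.235.
Power = Φ(0.235) = 0.593.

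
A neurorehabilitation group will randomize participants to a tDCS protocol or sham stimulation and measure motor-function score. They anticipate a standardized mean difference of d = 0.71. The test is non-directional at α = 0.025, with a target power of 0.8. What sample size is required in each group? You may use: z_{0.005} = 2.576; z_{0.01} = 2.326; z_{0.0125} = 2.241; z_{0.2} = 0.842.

n = 38 per group

For two independent groups with equal n: n = 2·((z_{α/2} + z_β) / d)².
z_{α/2} + z_β = 2.241 + 0.842 = 3.083.
n = 2 × (3.083 / 0.71)² = 2 × 4.342² = 2 × 18.86 = 37.7.
Round up to the next whole participant.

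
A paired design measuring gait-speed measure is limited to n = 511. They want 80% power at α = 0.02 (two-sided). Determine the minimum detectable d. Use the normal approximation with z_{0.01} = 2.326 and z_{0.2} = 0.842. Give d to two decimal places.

For a single sample (or paired design) of n = 511: d_min = (z_{α/2} + z_β)/√n.
z-sum = 2.326 + 0.842 = 3.168.
d_min = 3.168 / √511 = 3.168 / 22.605 = 0.140.

d_min ≈ 0.14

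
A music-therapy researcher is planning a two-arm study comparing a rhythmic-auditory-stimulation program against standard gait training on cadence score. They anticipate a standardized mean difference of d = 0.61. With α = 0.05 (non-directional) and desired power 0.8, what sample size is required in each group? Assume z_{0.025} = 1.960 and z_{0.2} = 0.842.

For two independent groups with equal n: n = 2·((z_{α/2} + z_β) / d)².
z_{α/2} + z_β = 1.960 + 0.842 = 2.802.
n = 2 × (2.802 / 0.61)² = 2 × 4.593² = 2 × 21.10 = 42.2.
Round up to the next whole participant.

n = 43 per group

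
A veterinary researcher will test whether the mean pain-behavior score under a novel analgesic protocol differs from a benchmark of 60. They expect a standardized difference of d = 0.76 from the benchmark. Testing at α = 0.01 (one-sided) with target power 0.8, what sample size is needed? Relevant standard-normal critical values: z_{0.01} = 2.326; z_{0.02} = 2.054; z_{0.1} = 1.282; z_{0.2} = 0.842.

n = 18

For a one-sample test: n = ((z_{α} + z_β) / d)².
z_{α} + z_β = 2.326 + 0.842 = 3.168.
n = (3.168 / 0.76)² = 4.168² = 17.38.
Round up.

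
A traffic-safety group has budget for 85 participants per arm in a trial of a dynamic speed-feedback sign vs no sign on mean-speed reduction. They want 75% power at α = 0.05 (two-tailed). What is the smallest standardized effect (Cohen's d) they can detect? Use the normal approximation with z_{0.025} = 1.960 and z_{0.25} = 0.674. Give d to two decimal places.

d_min ≈ 0.40

For two independent groups of n = 85 each: d_min = (z_{α/2} + z_β)·√(2/n).
z-sum = 1.960 + 0.674 = 2.634.
d_min = 2.634 × √(2/85) = 2.634 × 0.1534 = 0.404.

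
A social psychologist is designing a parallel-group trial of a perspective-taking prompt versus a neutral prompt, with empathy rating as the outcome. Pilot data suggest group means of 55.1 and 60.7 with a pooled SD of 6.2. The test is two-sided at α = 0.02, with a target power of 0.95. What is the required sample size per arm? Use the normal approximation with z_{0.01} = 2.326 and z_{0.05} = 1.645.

Cohen's d = |M₁ − M₂| / SD_pooled = |55.1 − 60.7| / 6.2 = 5.6 / 6.2 = 0.903.
For two independent groups with equal n: n = 2·((z_{α/2} + z_β) / d)².
z_{α/2} + z_β = 2.326 + 1.645 = 3.971.
n = 2 × (3.971 / 0.903)² = 2 × 4.398² = 2 × 19.34 = 38.7.
Round up to the next whole participant.

n = 39 per group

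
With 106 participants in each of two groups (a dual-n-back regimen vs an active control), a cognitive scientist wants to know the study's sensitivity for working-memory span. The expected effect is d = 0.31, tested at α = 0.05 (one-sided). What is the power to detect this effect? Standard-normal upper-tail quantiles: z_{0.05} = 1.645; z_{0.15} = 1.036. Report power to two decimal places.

power ≈ 0.73

For two equal groups, power = Φ(d·√(n/2) − z_{α}).
d·√(n/2) = 0.31 × √(106/2) = 0.31 × 7.280 = 2.257.
z_β = 2.257 − 1.645 = 0.612.
Power = Φ(0.612) = 0.730.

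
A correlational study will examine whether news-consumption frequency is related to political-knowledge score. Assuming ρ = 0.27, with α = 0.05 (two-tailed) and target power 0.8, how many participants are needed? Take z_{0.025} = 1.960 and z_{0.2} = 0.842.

n = 106

Fisher's z: C = ½·ln((1+r)/(1−r)) = ½·ln(1.7397) = 0.2769.
n = ((z_{α/2} + z_β)/C)² + 3.
(1.960 + 0.842) / 0.2769 = 2.802 / 0.2769 = 10.119.
n = 10.119² + 3 = 102.40 + 3 = 105.4.
Round up.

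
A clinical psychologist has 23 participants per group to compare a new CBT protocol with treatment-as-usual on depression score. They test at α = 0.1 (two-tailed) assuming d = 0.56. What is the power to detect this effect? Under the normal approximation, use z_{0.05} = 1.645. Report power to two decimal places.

power ≈ 0.60

For two equal groups, power = Φ(d·√(n/2) − z_{α/2}).
d·√(n/2) = 0.56 × √(23/2) = 0.56 × 3.391 = 1.899.
z_β = 1.899 − 1.645 = 0.254.
Power = Φ(0.254) = 0.600.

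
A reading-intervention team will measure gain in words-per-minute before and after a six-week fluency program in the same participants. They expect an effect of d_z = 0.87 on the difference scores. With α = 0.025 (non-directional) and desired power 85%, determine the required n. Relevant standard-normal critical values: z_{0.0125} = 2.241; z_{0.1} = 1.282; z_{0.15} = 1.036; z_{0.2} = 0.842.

n = 15 pairs

For a paired (one-sample on differences) test: n = ((z_{α/2} + z_β) / d)².
z_{α/2} + z_β = 2.241 + 1.036 = 3.277.
n = (3.277 / 0.87)² = 3.767² = 14.19.
Round up.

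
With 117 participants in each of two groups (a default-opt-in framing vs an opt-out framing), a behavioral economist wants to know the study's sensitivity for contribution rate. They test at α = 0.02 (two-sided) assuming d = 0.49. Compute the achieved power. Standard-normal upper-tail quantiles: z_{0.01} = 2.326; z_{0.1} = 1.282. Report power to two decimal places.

For two equal groups, power = Φ(d·√(n/2) − z_{α/2}).
d·√(n/2) = 0.49 × √(117/2) = 0.49 × 7.649 = 3.748.
z_β = 3.748 − 2.326 = 1.422.
Power = Φ(1.422) = 0.922.

power ≈ 0.92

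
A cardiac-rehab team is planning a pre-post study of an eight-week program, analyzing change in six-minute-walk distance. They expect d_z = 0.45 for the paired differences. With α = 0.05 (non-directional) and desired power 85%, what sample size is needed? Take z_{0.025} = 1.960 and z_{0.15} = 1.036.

For a paired (one-sample on differences) test: n = ((z_{α/2} + z_β) / d)².
z_{α/2} + z_β = 1.960 + 1.036 = 2.996.
n = (2.996 / 0.45)² = 6.658² = 44.33.
Round up.

n = 45 pairs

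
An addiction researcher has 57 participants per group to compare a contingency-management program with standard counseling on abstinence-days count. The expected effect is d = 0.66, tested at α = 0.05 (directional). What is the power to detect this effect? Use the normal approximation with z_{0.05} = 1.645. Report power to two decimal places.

power ≈ 0.97

For two equal groups, power = Φ(d·√(n/2) − z_{α}).
d·√(n/2) = 0.66 × √(57/2) = 0.66 × 5.339 = 3.523.
z_β = 3.523 − 1.645 = 1.878.
Power = Φ(1.878) = 0.970.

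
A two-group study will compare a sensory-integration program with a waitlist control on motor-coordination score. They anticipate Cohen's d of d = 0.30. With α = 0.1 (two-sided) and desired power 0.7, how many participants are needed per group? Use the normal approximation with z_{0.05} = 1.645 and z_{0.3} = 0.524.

n = 105 per group

For two independent groups with equal n: n = 2·((z_{α/2} + z_β) / d)².
z_{α/2} + z_β = 1.645 + 0.524 = 2.169.
n = 2 × (2.169 / 0.30)² = 2 × 7.230² = 2 × 52.27 = 104.5.
Round up to the next whole participant.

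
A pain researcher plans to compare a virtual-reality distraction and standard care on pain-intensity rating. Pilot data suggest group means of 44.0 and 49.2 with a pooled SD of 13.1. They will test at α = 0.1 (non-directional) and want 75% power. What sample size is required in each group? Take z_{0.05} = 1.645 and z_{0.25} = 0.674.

Cohen's d = |M₁ − M₂| / SD_pooled = |44.0 − 49.2| / 13.1 = 5.2 / 13.1 = 0.397.
For two independent groups with equal n: n = 2·((z_{α/2} + z_β) / d)².
z_{α/2} + z_β = 1.645 + 0.674 = 2.319.
n = 2 × (2.319 / 0.397)² = 2 × 5.841² = 2 × 34.12 = 68.2.
Round up to the next whole participant.

n = 69 per group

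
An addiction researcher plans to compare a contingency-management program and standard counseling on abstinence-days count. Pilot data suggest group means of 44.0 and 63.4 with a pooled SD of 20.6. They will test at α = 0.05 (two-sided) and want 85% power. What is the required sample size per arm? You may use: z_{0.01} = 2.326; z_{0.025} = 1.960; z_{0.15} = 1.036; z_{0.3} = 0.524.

Cohen's d = |M₁ − M₂| / SD_pooled = |44.0 − 63.4| / 20.6 = 19.4 / 20.6 = 0.942.
For two independent groups with equal n: n = 2·((z_{α/2} + z_β) / d)².
z_{α/2} + z_β = 1.960 + 1.036 = 2.996.
n = 2 × (2.996 / 0.942)² = 2 × 3.180² = 2 × 10.12 = 20.2.
Round up to the next whole participant.

n = 21 per group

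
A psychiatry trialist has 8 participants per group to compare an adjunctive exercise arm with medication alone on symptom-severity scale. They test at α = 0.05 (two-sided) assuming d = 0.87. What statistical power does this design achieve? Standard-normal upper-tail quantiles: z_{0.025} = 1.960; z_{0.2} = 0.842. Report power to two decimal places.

power ≈ 0.41

For two equal groups, power = Φ(d·√(n/2) − z_{α/2}).
d·√(n/2) = 0.87 × √(8/2) = 0.87 × 2.000 = 1.740.
z_β = 1.740 − 1.960 = -0.220.
Power = Φ(-0.220) = 0.413.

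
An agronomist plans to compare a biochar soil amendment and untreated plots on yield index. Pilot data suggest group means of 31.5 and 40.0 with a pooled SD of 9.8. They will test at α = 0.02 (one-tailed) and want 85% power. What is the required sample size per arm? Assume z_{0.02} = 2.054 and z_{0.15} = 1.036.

Cohen's d = |M₁ − M₂| / SD_pooled = |31.5 − 40.0| / 9.8 = 8.5 / 9.8 = 0.867.
For two independent groups with equal n: n = 2·((z_{α} + z_β) / d)².
z_{α} + z_β = 2.054 + 1.036 = 3.090.
n = 2 × (3.090 / 0.867)² = 2 × 3.564² = 2 × 12.70 = 25.4.
Round up to the next whole participant.

n = 26 per group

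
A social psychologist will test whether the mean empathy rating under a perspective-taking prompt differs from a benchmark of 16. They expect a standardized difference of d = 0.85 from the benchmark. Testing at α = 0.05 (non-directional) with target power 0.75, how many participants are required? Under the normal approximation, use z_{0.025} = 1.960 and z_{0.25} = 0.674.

For a one-sample test: n = ((z_{α/2} + z_β) / d)².
z_{α/2} + z_β = 1.960 + 0.674 = 2.634.
n = (2.634 / 0.85)² = 3.099² = 9.60.
Round up.

n = 10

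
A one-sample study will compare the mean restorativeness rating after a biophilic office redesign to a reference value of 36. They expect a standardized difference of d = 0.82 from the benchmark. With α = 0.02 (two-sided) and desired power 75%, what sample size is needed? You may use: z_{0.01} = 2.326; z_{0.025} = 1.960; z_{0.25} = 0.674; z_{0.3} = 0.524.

n = 14

For a one-sample test: n = ((z_{α/2} + z_β) / d)².
z_{α/2} + z_β = 2.326 + 0.674 = 3.000.
n = (3.000 / 0.82)² = 3.659² = 13.38.
Round up.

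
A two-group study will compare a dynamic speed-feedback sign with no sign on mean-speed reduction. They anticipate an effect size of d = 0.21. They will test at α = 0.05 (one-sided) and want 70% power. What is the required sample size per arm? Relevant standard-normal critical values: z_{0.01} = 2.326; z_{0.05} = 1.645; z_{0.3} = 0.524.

For two independent groups with equal n: n = 2·((z_{α} + z_β) / d)².
z_{α} + z_β = 1.645 + 0.524 = 2.169.
n = 2 × (2.169 / 0.21)² = 2 × 10.329² = 2 × 106.68 = 213.4.
Round up to the next whole participant.

n = 214 per group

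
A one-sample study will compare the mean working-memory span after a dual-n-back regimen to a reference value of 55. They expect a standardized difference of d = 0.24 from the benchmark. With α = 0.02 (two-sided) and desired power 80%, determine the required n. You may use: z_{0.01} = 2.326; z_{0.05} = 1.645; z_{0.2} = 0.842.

For a one-sample test: n = ((z_{α/2} + z_β) / d)².
z_{α/2} + z_β = 2.326 + 0.842 = 3.168.
n = (3.168 / 0.24)² = 13.200² = 174.24.
Round up.

n = 175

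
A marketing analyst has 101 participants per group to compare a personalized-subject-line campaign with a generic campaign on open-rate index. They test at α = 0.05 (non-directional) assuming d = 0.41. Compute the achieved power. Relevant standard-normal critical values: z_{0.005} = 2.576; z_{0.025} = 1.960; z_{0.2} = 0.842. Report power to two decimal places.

power ≈ 0.83

For two equal groups, power = Φ(d·√(n/2) − z_{α/2}).
d·√(n/2) = 0.41 × √(101/2) = 0.41 × 7.106 = 2.914.
z_β = 2.914 − 1.960 = 0.954.
Power = Φ(0.954) = 0.830.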